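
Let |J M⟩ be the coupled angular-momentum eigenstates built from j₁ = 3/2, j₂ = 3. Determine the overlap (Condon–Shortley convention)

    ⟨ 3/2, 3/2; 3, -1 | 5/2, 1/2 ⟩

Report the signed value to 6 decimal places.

+√(27/70) = +0.621059

√[6·2!1!4!/8! · 3!0!2!4!3!2!] = √(864/35)
  +(−1)^0/∏(0,2,0,2,1,2)! = 1/8  (running 1/8)
⟨..|..⟩ = √(864/35)·(1/8) = +0.621059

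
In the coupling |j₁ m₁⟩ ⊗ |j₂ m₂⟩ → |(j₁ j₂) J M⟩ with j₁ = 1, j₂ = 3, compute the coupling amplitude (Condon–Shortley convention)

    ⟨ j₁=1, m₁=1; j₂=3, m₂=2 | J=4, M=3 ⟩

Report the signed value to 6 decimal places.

triangle: 0!*2!*6!/9! = 1440/362880
(j±m)!: 2!*0!*5!*1!*7!*1! = 1209600
prefactor² = (2J+1)*Δ*N² = 43200
  k=0: +1/(0!*0!*0!*5!*2!*1!) = 1/240
Σ = 1/240  ⇒  CG² = 43200*1/240² = 3/4
CG = +√(3/4) = +0.866025

+0.866025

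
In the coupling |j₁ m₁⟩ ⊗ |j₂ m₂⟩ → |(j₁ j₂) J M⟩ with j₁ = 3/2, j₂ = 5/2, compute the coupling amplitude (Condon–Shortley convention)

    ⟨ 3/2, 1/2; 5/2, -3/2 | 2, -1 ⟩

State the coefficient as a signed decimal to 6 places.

triangle: 2!×1!×3!/7! = 12/5040
(j±m)!: 2!×1!×1!×4!×1!×3! = 288
prefactor² = (2J+1)×Δ×N² = 24/7
  k=0: +1/(0!×2!×1!×1!×0!×2!) = 1/4
  k=1: −1/(1!×1!×0!×0!×1!×3!) = -1/6
Σ = 1/12  ⇒  CG² = 24/7×1/12² = 1/42
CG = +√(1/42) = +0.154303

+√(1/42) ≈ +0.154303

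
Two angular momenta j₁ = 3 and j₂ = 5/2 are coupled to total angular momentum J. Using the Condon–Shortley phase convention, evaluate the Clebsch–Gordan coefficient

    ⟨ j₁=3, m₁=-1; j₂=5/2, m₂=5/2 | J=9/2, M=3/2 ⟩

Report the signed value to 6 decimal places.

-0.465242  (= −√(50/231))

triangle: 1!×5!×4!/11! = 2880/39916800
(j±m)!: 2!×4!×5!×0!×6!×3! = 24883200
prefactor² = (2J+1)×Δ×N² = 1382400/77
  k=1: −1/(1!×0!×3!×4!×2!×0!) = -1/288
Σ = -1/288  ⇒  CG² = 1382400/77×(-1/288)² = 50/231
CG = −√(50/231) = -0.465242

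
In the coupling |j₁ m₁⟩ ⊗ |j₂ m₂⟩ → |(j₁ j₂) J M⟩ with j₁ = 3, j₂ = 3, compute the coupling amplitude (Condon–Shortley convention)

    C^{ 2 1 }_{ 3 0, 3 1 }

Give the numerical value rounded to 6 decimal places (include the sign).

+√(1/42) = +0.154303

j₁+j₂−J=4  J+j₁−j₂=2  J−j₁+j₂=2  j₁+j₂+J+1=9
(j₁±m₁, j₂±m₂, J±M) = (3,3,4,2,3,1)
P² = 96/7
sum k=2..3:
  [2] +1/8 = 1/8
  [3] −1/12 = -1/12
S = 1/24
C² = P²·S² = 1/42 ; C = +0.154303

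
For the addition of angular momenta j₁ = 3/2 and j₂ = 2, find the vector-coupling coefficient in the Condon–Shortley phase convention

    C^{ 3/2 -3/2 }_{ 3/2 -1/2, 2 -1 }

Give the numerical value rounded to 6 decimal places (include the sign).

√[4·2!1!2!/6! · 1!2!1!3!0!3!] = √(8/5)
  +(−1)^1/∏(1,1,1,0,0,2)! = -1/2  (running -1/2)
⟨..|..⟩ = √(8/5)·(-1/2) = -0.632456

-0.632456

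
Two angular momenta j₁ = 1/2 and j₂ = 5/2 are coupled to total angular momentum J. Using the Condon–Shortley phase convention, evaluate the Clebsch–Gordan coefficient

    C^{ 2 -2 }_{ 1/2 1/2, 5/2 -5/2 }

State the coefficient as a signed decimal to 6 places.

triangle: 1!·0!·4!/6! = 24/720
(j±m)!: 1!·0!·0!·5!·0!·4! = 2880
prefactor² = (2J+1)·Δ·N² = 480
  k=0: +1/(0!·1!·0!·0!·0!·4!) = 1/24
Σ = 1/24  ⇒  CG² = 480·1/24² = 5/6
CG = +√(5/6) = +0.912871

+0.912871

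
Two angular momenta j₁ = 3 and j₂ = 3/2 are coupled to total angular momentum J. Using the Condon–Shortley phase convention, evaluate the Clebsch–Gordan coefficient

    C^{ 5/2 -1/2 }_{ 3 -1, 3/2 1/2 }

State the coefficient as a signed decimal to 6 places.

triangle: 2!·4!·1!/8! = 48/40320
(j±m)!: 2!·4!·2!·1!·2!·3! = 1152
prefactor² = (2J+1)·Δ·N² = 288/35
  k=1: −1/(1!·1!·3!·1!·1!·0!) = -1/6
  k=2: +1/(2!·0!·2!·0!·2!·1!) = 1/8
Σ = -1/24  ⇒  CG² = 288/35·(-1/24)² = 1/70
CG = −√(1/70) = -0.119523

−√(1/70) ≈ -0.119523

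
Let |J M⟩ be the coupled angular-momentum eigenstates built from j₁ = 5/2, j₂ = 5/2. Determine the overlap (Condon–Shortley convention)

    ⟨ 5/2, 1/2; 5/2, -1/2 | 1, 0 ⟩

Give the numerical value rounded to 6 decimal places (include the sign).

triangle: 4!·1!·1!/7! = 24/5040
(j±m)!: 3!·2!·2!·3!·1!·1! = 144
prefactor² = (2J+1)·Δ·N² = 72/35
  k=1: −1/(1!·3!·1!·1!·0!·0!) = -1/6
  k=2: +1/(2!·2!·0!·0!·1!·1!) = 1/4
Σ = 1/12  ⇒  CG² = 72/35·1/12² = 1/70
CG = +√(1/70) = +0.119523

+√(1/70) = +0.119523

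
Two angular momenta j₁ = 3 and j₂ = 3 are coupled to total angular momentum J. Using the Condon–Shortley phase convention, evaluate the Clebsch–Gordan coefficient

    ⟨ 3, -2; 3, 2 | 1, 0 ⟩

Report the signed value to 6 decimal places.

+√(1/7) ≈ +0.377964

√[3·5!1!1!/8! · 1!5!5!1!1!1!] = √(900/7)
  +(−1)^4/∏(4,1,1,1,0,0)! = 1/24  (running 1/24)
  +(−1)^5/∏(5,0,0,0,1,1)! = -1/120  (running 1/30)
⟨..|..⟩ = √(900/7)·(1/30) = +0.377964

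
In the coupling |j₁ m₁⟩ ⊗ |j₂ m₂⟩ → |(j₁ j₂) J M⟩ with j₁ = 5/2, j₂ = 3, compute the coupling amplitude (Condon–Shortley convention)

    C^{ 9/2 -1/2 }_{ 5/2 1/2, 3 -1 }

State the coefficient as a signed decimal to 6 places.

+0.480500  (= +√(160/693))

√[10·1!4!5!/11! · 3!2!2!4!4!5!] = √(92160/77)
  +(−1)^0/∏(0,1,2,2,2,3)! = 1/48  (running 1/48)
  +(−1)^1/∏(1,0,1,1,3,4)! = -1/144  (running 1/72)
⟨..|..⟩ = √(92160/77)·(1/72) = +0.480500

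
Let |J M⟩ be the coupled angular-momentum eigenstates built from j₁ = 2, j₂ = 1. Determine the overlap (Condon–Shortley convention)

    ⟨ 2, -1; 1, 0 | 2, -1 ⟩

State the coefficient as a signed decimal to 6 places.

triangle: 1!·3!·1!/6! = 6/720
(j±m)!: 1!·3!·1!·1!·1!·3! = 36
prefactor² = (2J+1)·Δ·N² = 3/2
  k=0: +1/(0!·1!·3!·1!·0!·0!) = 1/6
  k=1: −1/(1!·0!·2!·0!·1!·1!) = -1/2
Σ = -1/3  ⇒  CG² = 3/2·(-1/3)² = 1/6
CG = −√(1/6) = -0.408248

-0.408248  (= −√(1/6))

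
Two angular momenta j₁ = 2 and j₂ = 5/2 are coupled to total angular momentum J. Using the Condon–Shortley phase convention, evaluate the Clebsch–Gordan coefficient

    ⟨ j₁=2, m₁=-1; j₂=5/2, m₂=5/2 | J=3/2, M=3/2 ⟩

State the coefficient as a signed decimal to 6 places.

−√(2/7) = -0.534522

√[4·3!1!2!/7! · 1!3!5!0!3!0!] = √(288/7)
  +(−1)^3/∏(3,0,0,2,1,0)! = -1/12  (running -1/12)
⟨..|..⟩ = √(288/7)·(-1/12) = -0.534522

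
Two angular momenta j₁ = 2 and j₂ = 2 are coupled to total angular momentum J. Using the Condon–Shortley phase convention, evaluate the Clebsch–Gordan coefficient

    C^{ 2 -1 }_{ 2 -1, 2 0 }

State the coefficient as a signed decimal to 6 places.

-0.267261

j₁+j₂−J=2  J+j₁−j₂=2  J−j₁+j₂=2  j₁+j₂+J+1=7
(j₁±m₁, j₂±m₂, J±M) = (1,3,2,2,1,3)
P² = 8/7
sum k=1..2:
  [1] −1/2 = -1/2
  [2] +1/4 = 1/4
S = -1/4
C² = P²·S² = 1/14 ; C = -0.267261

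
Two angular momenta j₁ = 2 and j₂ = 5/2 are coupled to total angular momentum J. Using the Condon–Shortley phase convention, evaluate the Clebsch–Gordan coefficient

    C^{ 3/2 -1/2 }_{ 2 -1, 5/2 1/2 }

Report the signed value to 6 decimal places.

+√(5/21) = +0.487950

√[4·3!1!2!/7! · 1!3!3!2!1!2!] = √(48/35)
  +(−1)^2/∏(2,1,1,1,0,1)! = 1/2  (running 1/2)
  +(−1)^3/∏(3,0,0,0,1,2)! = -1/12  (running 5/12)
⟨..|..⟩ = √(48/35)·(5/12) = +0.487950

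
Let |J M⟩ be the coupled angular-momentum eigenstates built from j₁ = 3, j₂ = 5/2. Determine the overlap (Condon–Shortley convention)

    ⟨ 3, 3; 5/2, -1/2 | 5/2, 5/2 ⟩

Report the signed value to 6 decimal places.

+√(5/21) ≈ +0.487950

√[6·3!3!2!/9! · 6!0!2!3!5!0!] = √(8640/7)
  +(−1)^0/∏(0,3,0,2,3,0)! = 1/72  (running 1/72)
⟨..|..⟩ = √(8640/7)·(1/72) = +0.487950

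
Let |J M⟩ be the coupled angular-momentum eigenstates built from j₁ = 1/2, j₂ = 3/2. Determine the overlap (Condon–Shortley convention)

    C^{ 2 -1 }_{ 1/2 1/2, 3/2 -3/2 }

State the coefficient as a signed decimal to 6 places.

√[5·0!1!3!/5! · 1!0!0!3!1!3!] = √(9)
  +(−1)^0/∏(0,0,0,0,1,3)! = 1/6  (running 1/6)
⟨..|..⟩ = √(9)·(1/6) = +0.500000

+√(1/4) = +0.500000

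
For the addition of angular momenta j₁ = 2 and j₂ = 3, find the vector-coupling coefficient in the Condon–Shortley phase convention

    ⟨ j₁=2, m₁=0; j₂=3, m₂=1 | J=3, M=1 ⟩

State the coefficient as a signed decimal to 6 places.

j₁+j₂−J=2  J+j₁−j₂=2  J−j₁+j₂=4  j₁+j₂+J+1=9
(j₁±m₁, j₂±m₂, J±M) = (2,2,4,2,4,2)
P² = 256/15
sum k=0..2:
  [0] +1/96 = 1/96
  [1] −1/6 = -1/6
  [2] +1/16 = 1/16
S = -3/32
C² = P²·S² = 3/20 ; C = -0.387298

−√(3/20) = -0.387298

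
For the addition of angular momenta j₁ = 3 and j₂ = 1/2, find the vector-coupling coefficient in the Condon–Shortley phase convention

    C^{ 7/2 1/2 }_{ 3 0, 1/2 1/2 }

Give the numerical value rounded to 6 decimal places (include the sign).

j₁+j₂−J=0  J+j₁−j₂=6  J−j₁+j₂=1  j₁+j₂+J+1=8
(j₁±m₁, j₂±m₂, J±M) = (3,3,1,0,4,3)
P² = 5184/7
sum k=0..0:
  [0] +1/36 = 1/36
S = 1/36
C² = P²·S² = 4/7 ; C = +0.755929

+√(4/7) ≈ +0.755929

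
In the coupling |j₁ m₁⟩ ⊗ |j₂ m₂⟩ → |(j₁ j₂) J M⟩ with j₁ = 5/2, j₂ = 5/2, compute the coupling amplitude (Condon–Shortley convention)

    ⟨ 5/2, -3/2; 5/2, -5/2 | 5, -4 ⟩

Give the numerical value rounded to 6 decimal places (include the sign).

+√(1/2) ≈ +0.707107

triangle: 0!*5!*5!/11! = 14400/39916800
(j±m)!: 1!*4!*0!*5!*1!*9! = 1045094400
prefactor² = (2J+1)*Δ*N² = 4147200
  k=0: +1/(0!*0!*4!*0!*1!*5!) = 1/2880
Σ = 1/2880  ⇒  CG² = 4147200*1/2880² = 1/2
CG = +√(1/2) = +0.707107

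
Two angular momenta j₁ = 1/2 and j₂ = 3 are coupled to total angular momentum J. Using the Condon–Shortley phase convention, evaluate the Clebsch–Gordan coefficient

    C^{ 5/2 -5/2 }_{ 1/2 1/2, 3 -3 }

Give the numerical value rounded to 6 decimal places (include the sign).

√[6·1!0!5!/7! · 1!0!0!6!0!5!] = √(86400/7)
  +(−1)^0/∏(0,1,0,0,0,5)! = 1/120  (running 1/120)
⟨..|..⟩ = √(86400/7)·(1/120) = +0.925820

+√(6/7) = +0.925820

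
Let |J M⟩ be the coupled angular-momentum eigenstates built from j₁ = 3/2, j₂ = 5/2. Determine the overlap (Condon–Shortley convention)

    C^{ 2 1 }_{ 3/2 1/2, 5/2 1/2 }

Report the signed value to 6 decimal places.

-0.545545  (= −√(25/84))

triangle: 2!*1!*3!/7! = 12/5040
(j±m)!: 2!*1!*3!*2!*3!*1! = 144
prefactor² = (2J+1)*Δ*N² = 12/7
  k=0: +1/(0!*2!*1!*3!*0!*0!) = 1/12
  k=1: −1/(1!*1!*0!*2!*1!*1!) = -1/2
Σ = -5/12  ⇒  CG² = 12/7*(-5/12)² = 25/84
CG = −√(25/84) = -0.545545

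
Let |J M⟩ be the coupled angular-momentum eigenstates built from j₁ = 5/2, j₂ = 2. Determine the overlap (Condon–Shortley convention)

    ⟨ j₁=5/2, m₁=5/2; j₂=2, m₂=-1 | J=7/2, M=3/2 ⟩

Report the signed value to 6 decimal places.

triangle: 1!×4!×3!/9! = 144/362880
(j±m)!: 5!×0!×1!×3!×5!×2! = 172800
prefactor² = (2J+1)×Δ×N² = 3840/7
  k=0: +1/(0!×1!×0!×1!×4!×2!) = 1/48
Σ = 1/48  ⇒  CG² = 3840/7×1/48² = 5/21
CG = +√(5/21) = +0.487950

+0.487950  (= +√(5/21))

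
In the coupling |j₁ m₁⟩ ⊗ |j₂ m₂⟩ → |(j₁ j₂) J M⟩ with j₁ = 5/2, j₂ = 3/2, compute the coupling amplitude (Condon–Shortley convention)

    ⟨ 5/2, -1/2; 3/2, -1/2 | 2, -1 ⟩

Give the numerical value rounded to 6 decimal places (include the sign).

√[5·2!3!1!/7! · 2!3!1!2!1!3!] = √(12/7)
  +(−1)^0/∏(0,2,3,1,0,0)! = 1/12  (running 1/12)
  +(−1)^1/∏(1,1,2,0,1,1)! = -1/2  (running -5/12)
⟨..|..⟩ = √(12/7)·(-5/12) = -0.545545

-0.545545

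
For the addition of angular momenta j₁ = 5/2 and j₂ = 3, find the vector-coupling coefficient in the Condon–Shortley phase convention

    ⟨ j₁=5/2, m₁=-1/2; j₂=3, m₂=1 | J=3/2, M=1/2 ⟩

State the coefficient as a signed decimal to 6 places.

triangle: 4!×1!×2!/8! = 48/40320
(j±m)!: 2!×3!×4!×2!×2!×1! = 1152
prefactor² = (2J+1)×Δ×N² = 192/35
  k=2: +1/(2!×2!×1!×2!×0!×0!) = 1/8
  k=3: −1/(3!×1!×0!×1!×1!×1!) = -1/6
Σ = -1/24  ⇒  CG² = 192/35×(-1/24)² = 1/105
CG = −√(1/105) = -0.097590

-0.097590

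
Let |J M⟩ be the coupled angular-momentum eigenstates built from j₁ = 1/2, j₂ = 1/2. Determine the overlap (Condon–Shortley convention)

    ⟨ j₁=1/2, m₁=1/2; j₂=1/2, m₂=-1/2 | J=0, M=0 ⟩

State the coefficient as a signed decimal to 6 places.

√[1·1!0!0!/2! · 1!0!0!1!0!0!] = √(1/2)
  +(−1)^0/∏(0,1,0,0,0,0)! = 1  (running 1)
⟨..|..⟩ = √(1/2)·(1) = +0.707107

+√(1/2) ≈ +0.707107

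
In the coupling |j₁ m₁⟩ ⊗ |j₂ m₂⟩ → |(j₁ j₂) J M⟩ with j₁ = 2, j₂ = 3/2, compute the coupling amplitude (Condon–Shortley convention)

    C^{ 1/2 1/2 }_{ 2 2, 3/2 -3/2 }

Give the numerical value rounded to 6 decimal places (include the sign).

√[2·3!1!0!/5! · 4!0!0!3!1!0!] = √(72/5)
  +(−1)^0/∏(0,3,0,0,1,0)! = 1/6  (running 1/6)
⟨..|..⟩ = √(72/5)·(1/6) = +0.632456

+√(2/5) = +0.632456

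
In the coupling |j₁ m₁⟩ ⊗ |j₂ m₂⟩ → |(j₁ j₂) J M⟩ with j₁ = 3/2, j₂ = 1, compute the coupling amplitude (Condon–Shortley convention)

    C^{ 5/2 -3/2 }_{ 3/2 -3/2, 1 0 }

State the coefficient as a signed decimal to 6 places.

√[6·0!3!2!/6! · 0!3!1!1!1!4!] = √(72/5)
  +(−1)^0/∏(0,0,3,1,0,1)! = 1/6  (running 1/6)
⟨..|..⟩ = √(72/5)·(1/6) = +0.632456

+√(2/5) = +0.632456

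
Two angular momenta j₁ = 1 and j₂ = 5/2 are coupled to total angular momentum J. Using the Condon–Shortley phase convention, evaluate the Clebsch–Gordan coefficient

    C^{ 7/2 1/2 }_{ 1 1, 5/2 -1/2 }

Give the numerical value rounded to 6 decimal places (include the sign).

+√(2/7) = +0.534522

√[8·0!2!5!/8! · 2!0!2!3!4!3!] = √(1152/7)
  +(−1)^0/∏(0,0,0,2,2,3)! = 1/24  (running 1/24)
⟨..|..⟩ = √(1152/7)·(1/24) = +0.534522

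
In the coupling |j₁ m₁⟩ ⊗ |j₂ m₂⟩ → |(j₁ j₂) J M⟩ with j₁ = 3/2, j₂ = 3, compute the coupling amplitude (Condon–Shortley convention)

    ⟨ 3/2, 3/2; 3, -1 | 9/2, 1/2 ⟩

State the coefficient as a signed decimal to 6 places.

+√(5/42) ≈ +0.345033

j₁+j₂−J=0  J+j₁−j₂=3  J−j₁+j₂=6  j₁+j₂+J+1=10
(j₁±m₁, j₂±m₂, J±M) = (3,0,2,4,5,4)
P² = 69120/7
sum k=0..0:
  [0] +1/288 = 1/288
S = 1/288
C² = P²·S² = 5/42 ; C = +0.345033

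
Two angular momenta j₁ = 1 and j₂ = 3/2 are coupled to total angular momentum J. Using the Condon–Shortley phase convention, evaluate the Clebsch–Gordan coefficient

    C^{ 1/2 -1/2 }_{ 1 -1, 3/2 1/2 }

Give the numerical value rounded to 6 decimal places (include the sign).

+0.408248

triangle: 2!·0!·1!/4! = 2/24
(j±m)!: 0!·2!·2!·1!·0!·1! = 4
prefactor² = (2J+1)·Δ·N² = 2/3
  k=2: +1/(2!·0!·0!·0!·0!·1!) = 1/2
Σ = 1/2  ⇒  CG² = 2/3·1/2² = 1/6
CG = +√(1/6) = +0.408248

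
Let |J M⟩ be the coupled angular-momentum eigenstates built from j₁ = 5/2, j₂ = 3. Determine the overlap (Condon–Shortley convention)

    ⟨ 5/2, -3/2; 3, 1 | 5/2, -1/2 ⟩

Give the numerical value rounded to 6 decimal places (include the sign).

√[6·3!2!3!/9! · 1!4!4!2!2!3!] = √(576/35)
  +(−1)^2/∏(2,1,2,2,0,1)! = 1/8  (running 1/8)
  +(−1)^3/∏(3,0,1,1,1,2)! = -1/12  (running 1/24)
⟨..|..⟩ = √(576/35)·(1/24) = +0.169031

+√(1/35) = +0.169031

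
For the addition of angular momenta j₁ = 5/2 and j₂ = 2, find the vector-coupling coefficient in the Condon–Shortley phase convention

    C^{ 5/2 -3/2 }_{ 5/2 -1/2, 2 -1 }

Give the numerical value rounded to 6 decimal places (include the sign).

-0.414039  (= −√(6/35))

triangle: 2!*3!*2!/8! = 24/40320
(j±m)!: 2!*3!*1!*3!*1!*4! = 1728
prefactor² = (2J+1)*Δ*N² = 216/35
  k=0: +1/(0!*2!*3!*1!*0!*1!) = 1/12
  k=1: −1/(1!*1!*2!*0!*1!*2!) = -1/4
Σ = -1/6  ⇒  CG² = 216/35*(-1/6)² = 6/35
CG = −√(6/35) = -0.414039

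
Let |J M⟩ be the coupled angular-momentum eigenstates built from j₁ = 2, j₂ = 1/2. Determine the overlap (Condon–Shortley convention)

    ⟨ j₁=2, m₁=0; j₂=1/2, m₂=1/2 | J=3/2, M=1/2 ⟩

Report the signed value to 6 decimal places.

√[4·1!3!0!/5! · 2!2!1!0!2!1!] = √(8/5)
  +(−1)^1/∏(1,0,1,0,2,0)! = -1/2  (running -1/2)
⟨..|..⟩ = √(8/5)·(-1/2) = -0.632456

-0.632456  (= −√(2/5))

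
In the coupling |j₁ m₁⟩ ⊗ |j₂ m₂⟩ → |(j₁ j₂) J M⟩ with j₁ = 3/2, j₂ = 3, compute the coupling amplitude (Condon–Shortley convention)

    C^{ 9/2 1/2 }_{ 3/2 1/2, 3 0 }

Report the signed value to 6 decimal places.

triangle: 0!·3!·6!/10! = 4320/3628800
(j±m)!: 2!·1!·3!·3!·5!·4! = 207360
prefactor² = (2J+1)·Δ·N² = 17280/7
  k=0: +1/(0!·0!·1!·3!·2!·3!) = 1/72
Σ = 1/72  ⇒  CG² = 17280/7·1/72² = 10/21
CG = +√(10/21) = +0.690066

+0.690066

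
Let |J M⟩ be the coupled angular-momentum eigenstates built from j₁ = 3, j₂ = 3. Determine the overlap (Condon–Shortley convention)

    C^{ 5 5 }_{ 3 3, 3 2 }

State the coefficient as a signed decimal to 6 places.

+0.707107

triangle: 1!*5!*5!/12! = 14400/479001600
(j±m)!: 6!*0!*5!*1!*10!*0! = 313528320000
prefactor² = (2J+1)*Δ*N² = 103680000
  k=0: +1/(0!*1!*0!*5!*5!*0!) = 1/14400
Σ = 1/14400  ⇒  CG² = 103680000*1/14400² = 1/2
CG = +√(1/2) = +0.707107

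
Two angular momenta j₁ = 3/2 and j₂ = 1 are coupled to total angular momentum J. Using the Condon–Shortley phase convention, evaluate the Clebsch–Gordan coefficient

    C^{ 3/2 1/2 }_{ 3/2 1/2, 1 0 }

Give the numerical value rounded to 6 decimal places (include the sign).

+0.258199  (= +√(1/15))

triangle: 1!×2!×1!/5! = 2/120
(j±m)!: 2!×1!×1!×1!×2!×1! = 4
prefactor² = (2J+1)×Δ×N² = 4/15
  k=0: +1/(0!×1!×1!×1!×1!×0!) = 1
  k=1: −1/(1!×0!×0!×0!×2!×1!) = -1/2
Σ = 1/2  ⇒  CG² = 4/15×1/2² = 1/15
CG = +√(1/15) = +0.258199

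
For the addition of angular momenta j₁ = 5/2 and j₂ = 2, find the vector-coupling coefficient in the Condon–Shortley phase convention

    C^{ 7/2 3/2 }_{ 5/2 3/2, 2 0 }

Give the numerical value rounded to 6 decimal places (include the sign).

+√(2/7) ≈ +0.534522

triangle: 1!×4!×3!/9! = 144/362880
(j±m)!: 4!×1!×2!×2!×5!×2! = 23040
prefactor² = (2J+1)×Δ×N² = 512/7
  k=0: +1/(0!×1!×1!×2!×3!×1!) = 1/12
  k=1: −1/(1!×0!×0!×1!×4!×2!) = -1/48
Σ = 1/16  ⇒  CG² = 512/7×1/16² = 2/7
CG = +√(2/7) = +0.534522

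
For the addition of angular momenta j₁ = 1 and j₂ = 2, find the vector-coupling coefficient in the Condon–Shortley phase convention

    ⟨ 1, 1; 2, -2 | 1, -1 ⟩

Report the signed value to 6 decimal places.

+√(3/5) ≈ +0.774597

√[3·2!0!2!/5! · 2!0!0!4!0!2!] = √(48/5)
  +(−1)^0/∏(0,2,0,0,0,2)! = 1/4  (running 1/4)
⟨..|..⟩ = √(48/5)·(1/4) = +0.774597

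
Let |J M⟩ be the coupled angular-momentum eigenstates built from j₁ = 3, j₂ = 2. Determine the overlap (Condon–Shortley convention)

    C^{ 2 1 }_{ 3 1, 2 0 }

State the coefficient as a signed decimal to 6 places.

−√(1/7) = -0.377964

j₁+j₂−J=3  J+j₁−j₂=3  J−j₁+j₂=1  j₁+j₂+J+1=8
(j₁±m₁, j₂±m₂, J±M) = (4,2,2,2,3,1)
P² = 36/7
sum k=1..2:
  [1] −1/4 = -1/4
  [2] +1/12 = 1/12
S = -1/6
C² = P²·S² = 1/7 ; C = -0.377964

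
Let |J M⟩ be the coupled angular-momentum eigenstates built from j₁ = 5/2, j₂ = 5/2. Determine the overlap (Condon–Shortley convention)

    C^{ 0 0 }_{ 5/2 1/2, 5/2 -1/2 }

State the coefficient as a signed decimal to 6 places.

triangle: 5!*0!*0!/6! = 120/720
(j±m)!: 3!*2!*2!*3!*0!*0! = 144
prefactor² = (2J+1)*Δ*N² = 24
  k=2: +1/(2!*3!*0!*0!*0!*0!) = 1/12
Σ = 1/12  ⇒  CG² = 24*1/12² = 1/6
CG = +√(1/6) = +0.408248

+0.408248  (= +√(1/6))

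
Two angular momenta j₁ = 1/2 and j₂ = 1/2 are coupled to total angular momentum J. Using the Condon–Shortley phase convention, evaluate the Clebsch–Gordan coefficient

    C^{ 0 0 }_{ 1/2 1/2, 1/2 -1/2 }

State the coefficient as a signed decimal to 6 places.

√[1·1!0!0!/2! · 1!0!0!1!0!0!] = √(1/2)
  +(−1)^0/∏(0,1,0,0,0,0)! = 1  (running 1)
⟨..|..⟩ = √(1/2)·(1) = +0.707107

+0.707107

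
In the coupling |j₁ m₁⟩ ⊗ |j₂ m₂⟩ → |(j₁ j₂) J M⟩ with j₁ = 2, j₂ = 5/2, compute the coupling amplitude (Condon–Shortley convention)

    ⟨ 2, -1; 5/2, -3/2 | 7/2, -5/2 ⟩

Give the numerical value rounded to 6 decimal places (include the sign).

√[8·1!3!4!/9! · 1!3!1!4!1!6!] = √(2304/7)
  +(−1)^0/∏(0,1,3,1,0,3)! = 1/36  (running 1/36)
  +(−1)^1/∏(1,0,2,0,1,4)! = -1/48  (running 1/144)
⟨..|..⟩ = √(2304/7)·(1/144) = +0.125988

+0.125988  (= +√(1/63))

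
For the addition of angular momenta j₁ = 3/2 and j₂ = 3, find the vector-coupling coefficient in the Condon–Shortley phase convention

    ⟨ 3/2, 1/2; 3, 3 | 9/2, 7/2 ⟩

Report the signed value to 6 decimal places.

j₁+j₂−J=0  J+j₁−j₂=3  J−j₁+j₂=6  j₁+j₂+J+1=10
(j₁±m₁, j₂±m₂, J±M) = (2,1,6,0,8,1)
P² = 691200
sum k=0..0:
  [0] +1/1440 = 1/1440
S = 1/1440
C² = P²·S² = 1/3 ; C = +0.577350

+√(1/3) = +0.577350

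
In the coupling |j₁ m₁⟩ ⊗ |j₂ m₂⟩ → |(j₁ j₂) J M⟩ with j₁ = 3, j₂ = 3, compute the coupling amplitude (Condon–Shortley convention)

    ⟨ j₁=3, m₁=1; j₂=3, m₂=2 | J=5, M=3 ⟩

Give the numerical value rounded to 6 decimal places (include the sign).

√[11·1!5!5!/12! · 4!2!5!1!8!2!] = √(153600)
  +(−1)^0/∏(0,1,2,5,3,0)! = 1/1440  (running 1/1440)
  +(−1)^1/∏(1,0,1,4,4,1)! = -1/576  (running -1/960)
⟨..|..⟩ = √(153600)·(-1/960) = -0.408248

−√(1/6) ≈ -0.408248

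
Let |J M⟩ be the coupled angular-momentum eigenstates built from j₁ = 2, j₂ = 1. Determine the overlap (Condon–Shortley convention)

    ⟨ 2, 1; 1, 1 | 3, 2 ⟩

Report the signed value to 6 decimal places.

triangle: 0!×4!×2!/7! = 48/5040
(j±m)!: 3!×1!×2!×0!×5!×1! = 1440
prefactor² = (2J+1)×Δ×N² = 96
  k=0: +1/(0!×0!×1!×2!×3!×0!) = 1/12
Σ = 1/12  ⇒  CG² = 96×1/12² = 2/3
CG = +√(2/3) = +0.816497

+√(2/3) = +0.816497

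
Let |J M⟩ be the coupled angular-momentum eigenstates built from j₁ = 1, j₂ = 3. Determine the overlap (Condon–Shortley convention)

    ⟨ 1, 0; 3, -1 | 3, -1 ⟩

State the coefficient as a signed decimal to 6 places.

triangle: 1!*1!*5!/8! = 120/40320
(j±m)!: 1!*1!*2!*4!*2!*4! = 2304
prefactor² = (2J+1)*Δ*N² = 48
  k=0: +1/(0!*1!*1!*2!*0!*3!) = 1/12
  k=1: −1/(1!*0!*0!*1!*1!*4!) = -1/24
Σ = 1/24  ⇒  CG² = 48*1/24² = 1/12
CG = +√(1/12) = +0.288675

+0.288675  (= +√(1/12))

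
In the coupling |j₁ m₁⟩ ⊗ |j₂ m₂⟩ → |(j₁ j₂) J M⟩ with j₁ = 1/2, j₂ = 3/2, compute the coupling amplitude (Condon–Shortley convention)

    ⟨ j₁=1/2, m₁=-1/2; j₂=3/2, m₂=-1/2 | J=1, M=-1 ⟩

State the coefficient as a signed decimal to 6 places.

√[3·1!0!2!/4! · 0!1!1!2!0!2!] = √(1)
  +(−1)^1/∏(1,0,0,0,0,2)! = -1/2  (running -1/2)
⟨..|..⟩ = √(1)·(-1/2) = -0.500000

-0.500000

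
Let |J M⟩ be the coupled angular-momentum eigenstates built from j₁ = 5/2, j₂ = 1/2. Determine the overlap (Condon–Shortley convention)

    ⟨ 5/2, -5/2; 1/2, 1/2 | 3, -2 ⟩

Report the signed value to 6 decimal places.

√[7·0!5!1!/7! · 0!5!1!0!1!5!] = √(2400)
  +(−1)^0/∏(0,0,5,1,0,0)! = 1/120  (running 1/120)
⟨..|..⟩ = √(2400)·(1/120) = +0.408248

+√(1/6) = +0.408248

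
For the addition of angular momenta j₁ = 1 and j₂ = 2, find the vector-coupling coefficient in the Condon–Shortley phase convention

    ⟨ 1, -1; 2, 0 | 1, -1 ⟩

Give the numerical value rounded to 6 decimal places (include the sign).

+0.316228  (= +√(1/10))

j₁+j₂−J=2  J+j₁−j₂=0  J−j₁+j₂=2  j₁+j₂+J+1=5
(j₁±m₁, j₂±m₂, J±M) = (0,2,2,2,0,2)
P² = 8/5
sum k=2..2:
  [2] +1/4 = 1/4
S = 1/4
C² = P²·S² = 1/10 ; C = +0.316228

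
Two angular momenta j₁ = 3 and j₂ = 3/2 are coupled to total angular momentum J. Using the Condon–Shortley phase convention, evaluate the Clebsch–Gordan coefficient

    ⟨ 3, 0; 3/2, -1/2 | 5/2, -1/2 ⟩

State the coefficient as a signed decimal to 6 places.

j₁+j₂−J=2  J+j₁−j₂=4  J−j₁+j₂=1  j₁+j₂+J+1=8
(j₁±m₁, j₂±m₂, J±M) = (3,3,1,2,2,3)
P² = 216/35
sum k=0..1:
  [0] +1/12 = 1/12
  [1] −1/4 = -1/4
S = -1/6
C² = P²·S² = 6/35 ; C = -0.414039

−√(6/35) ≈ -0.414039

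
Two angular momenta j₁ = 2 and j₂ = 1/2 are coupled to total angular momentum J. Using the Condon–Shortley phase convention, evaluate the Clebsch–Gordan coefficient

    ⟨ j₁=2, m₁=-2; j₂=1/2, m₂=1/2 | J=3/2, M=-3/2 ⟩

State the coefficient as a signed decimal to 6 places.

-0.894427

√[4·1!3!0!/5! · 0!4!1!0!0!3!] = √(144/5)
  +(−1)^1/∏(1,0,3,0,0,0)! = -1/6  (running -1/6)
⟨..|..⟩ = √(144/5)·(-1/6) = -0.894427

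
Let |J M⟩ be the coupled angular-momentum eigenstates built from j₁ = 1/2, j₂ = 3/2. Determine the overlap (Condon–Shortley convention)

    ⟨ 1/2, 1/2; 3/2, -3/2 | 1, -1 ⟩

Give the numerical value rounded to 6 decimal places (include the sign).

+√(3/4) = +0.866025

j₁+j₂−J=1  J+j₁−j₂=0  J−j₁+j₂=2  j₁+j₂+J+1=4
(j₁±m₁, j₂±m₂, J±M) = (1,0,0,3,0,2)
P² = 3
sum k=0..0:
  [0] +1/2 = 1/2
S = 1/2
C² = P²·S² = 3/4 ; C = +0.866025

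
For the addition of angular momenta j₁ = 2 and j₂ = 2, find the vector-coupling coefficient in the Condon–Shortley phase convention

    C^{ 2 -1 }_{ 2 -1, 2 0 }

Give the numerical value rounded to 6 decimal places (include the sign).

triangle: 2!*2!*2!/7! = 8/5040
(j±m)!: 1!*3!*2!*2!*1!*3! = 144
prefactor² = (2J+1)*Δ*N² = 8/7
  k=1: −1/(1!*1!*2!*1!*0!*1!) = -1/2
  k=2: +1/(2!*0!*1!*0!*1!*2!) = 1/4
Σ = -1/4  ⇒  CG² = 8/7*(-1/4)² = 1/14
CG = −√(1/14) = -0.267261

-0.267261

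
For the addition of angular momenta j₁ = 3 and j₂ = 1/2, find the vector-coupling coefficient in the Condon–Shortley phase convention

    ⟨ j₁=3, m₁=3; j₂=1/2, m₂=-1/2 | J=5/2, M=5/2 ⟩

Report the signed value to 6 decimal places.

j₁+j₂−J=1  J+j₁−j₂=5  J−j₁+j₂=0  j₁+j₂+J+1=7
(j₁±m₁, j₂±m₂, J±M) = (6,0,0,1,5,0)
P² = 86400/7
sum k=0..0:
  [0] +1/120 = 1/120
S = 1/120
C² = P²·S² = 6/7 ; C = +0.925820

+√(6/7) = +0.925820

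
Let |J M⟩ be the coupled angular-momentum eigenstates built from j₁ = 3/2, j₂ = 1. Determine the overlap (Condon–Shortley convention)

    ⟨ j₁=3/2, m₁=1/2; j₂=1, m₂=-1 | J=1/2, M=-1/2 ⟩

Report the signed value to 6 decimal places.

+0.408248

j₁+j₂−J=2  J+j₁−j₂=1  J−j₁+j₂=0  j₁+j₂+J+1=4
(j₁±m₁, j₂±m₂, J±M) = (2,1,0,2,0,1)
P² = 2/3
sum k=0..0:
  [0] +1/2 = 1/2
S = 1/2
C² = P²·S² = 1/6 ; C = +0.408248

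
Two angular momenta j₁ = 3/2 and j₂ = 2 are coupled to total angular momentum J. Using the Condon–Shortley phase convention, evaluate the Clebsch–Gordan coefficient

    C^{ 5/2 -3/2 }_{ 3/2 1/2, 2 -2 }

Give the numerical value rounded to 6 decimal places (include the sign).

+√(16/35) = +0.676123

√[6·1!2!3!/7! · 2!1!0!4!1!4!] = √(576/35)
  +(−1)^0/∏(0,1,1,0,1,3)! = 1/6  (running 1/6)
⟨..|..⟩ = √(576/35)·(1/6) = +0.676123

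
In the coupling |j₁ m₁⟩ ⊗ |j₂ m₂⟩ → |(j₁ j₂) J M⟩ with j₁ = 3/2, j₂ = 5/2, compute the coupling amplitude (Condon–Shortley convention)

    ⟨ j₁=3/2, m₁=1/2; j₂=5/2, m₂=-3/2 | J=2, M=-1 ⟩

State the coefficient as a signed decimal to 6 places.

+0.154303

√[5·2!1!3!/7! · 2!1!1!4!1!3!] = √(24/7)
  +(−1)^0/∏(0,2,1,1,0,2)! = 1/4  (running 1/4)
  +(−1)^1/∏(1,1,0,0,1,3)! = -1/6  (running 1/12)
⟨..|..⟩ = √(24/7)·(1/12) = +0.154303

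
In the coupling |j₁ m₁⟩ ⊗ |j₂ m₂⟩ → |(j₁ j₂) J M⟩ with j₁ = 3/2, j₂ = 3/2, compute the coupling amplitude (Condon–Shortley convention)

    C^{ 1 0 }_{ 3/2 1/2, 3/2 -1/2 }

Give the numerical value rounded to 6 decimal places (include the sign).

√[3·2!1!1!/5! · 2!1!1!2!1!1!] = √(1/5)
  +(−1)^0/∏(0,2,1,1,0,0)! = 1/2  (running 1/2)
  +(−1)^1/∏(1,1,0,0,1,1)! = -1  (running -1/2)
⟨..|..⟩ = √(1/5)·(-1/2) = -0.223607

-0.223607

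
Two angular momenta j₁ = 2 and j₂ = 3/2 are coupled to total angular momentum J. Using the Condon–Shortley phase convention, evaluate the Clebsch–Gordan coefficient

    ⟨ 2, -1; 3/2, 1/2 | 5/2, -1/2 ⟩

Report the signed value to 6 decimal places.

triangle: 1!·3!·2!/7! = 12/5040
(j±m)!: 1!·3!·2!·1!·2!·3! = 144
prefactor² = (2J+1)·Δ·N² = 72/35
  k=0: +1/(0!·1!·3!·2!·0!·0!) = 1/12
  k=1: −1/(1!·0!·2!·1!·1!·1!) = -1/2
Σ = -5/12  ⇒  CG² = 72/35·(-5/12)² = 5/14
CG = −√(5/14) = -0.597614

-0.597614  (= −√(5/14))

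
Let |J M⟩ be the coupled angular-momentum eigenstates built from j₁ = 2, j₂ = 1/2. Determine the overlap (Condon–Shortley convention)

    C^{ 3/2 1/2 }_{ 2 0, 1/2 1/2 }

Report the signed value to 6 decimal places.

j₁+j₂−J=1  J+j₁−j₂=3  J−j₁+j₂=0  j₁+j₂+J+1=5
(j₁±m₁, j₂±m₂, J±M) = (2,2,1,0,2,1)
P² = 8/5
sum k=1..1:
  [1] −1/2 = -1/2
S = -1/2
C² = P²·S² = 2/5 ; C = -0.632456

−√(2/5) ≈ -0.632456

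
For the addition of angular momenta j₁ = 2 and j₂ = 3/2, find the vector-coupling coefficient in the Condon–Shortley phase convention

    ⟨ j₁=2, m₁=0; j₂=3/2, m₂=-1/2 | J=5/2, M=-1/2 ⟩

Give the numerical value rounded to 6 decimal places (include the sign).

+0.292770

√[6·1!3!2!/7! · 2!2!1!2!2!3!] = √(48/35)
  +(−1)^0/∏(0,1,2,1,1,1)! = 1/2  (running 1/2)
  +(−1)^1/∏(1,0,1,0,2,2)! = -1/4  (running 1/4)
⟨..|..⟩ = √(48/35)·(1/4) = +0.292770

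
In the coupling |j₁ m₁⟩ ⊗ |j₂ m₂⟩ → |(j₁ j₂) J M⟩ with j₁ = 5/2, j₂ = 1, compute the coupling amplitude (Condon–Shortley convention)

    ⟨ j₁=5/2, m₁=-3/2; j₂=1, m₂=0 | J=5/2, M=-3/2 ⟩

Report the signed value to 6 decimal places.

√[6·1!4!1!/7! · 1!4!1!1!1!4!] = √(576/35)
  +(−1)^0/∏(0,1,4,1,0,0)! = 1/24  (running 1/24)
  +(−1)^1/∏(1,0,3,0,1,1)! = -1/6  (running -1/8)
⟨..|..⟩ = √(576/35)·(-1/8) = -0.507093

−√(9/35) = -0.507093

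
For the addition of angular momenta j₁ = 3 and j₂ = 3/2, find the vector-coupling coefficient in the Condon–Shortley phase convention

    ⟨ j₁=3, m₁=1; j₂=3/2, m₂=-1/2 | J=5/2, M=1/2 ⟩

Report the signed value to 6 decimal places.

√[6·2!4!1!/8! · 4!2!1!2!3!2!] = √(288/35)
  +(−1)^0/∏(0,2,2,1,2,0)! = 1/8  (running 1/8)
  +(−1)^1/∏(1,1,1,0,3,1)! = -1/6  (running -1/24)
⟨..|..⟩ = √(288/35)·(-1/24) = -0.119523

-0.119523  (= −√(1/70))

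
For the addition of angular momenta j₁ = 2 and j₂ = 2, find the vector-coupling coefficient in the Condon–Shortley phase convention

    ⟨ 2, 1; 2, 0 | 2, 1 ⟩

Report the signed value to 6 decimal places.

-0.267261  (= −√(1/14))

triangle: 2!×2!×2!/7! = 8/5040
(j±m)!: 3!×1!×2!×2!×3!×1! = 144
prefactor² = (2J+1)×Δ×N² = 8/7
  k=0: +1/(0!×2!×1!×2!×1!×0!) = 1/4
  k=1: −1/(1!×1!×0!×1!×2!×1!) = -1/2
Σ = -1/4  ⇒  CG² = 8/7×(-1/4)² = 1/14
CG = −√(1/14) = -0.267261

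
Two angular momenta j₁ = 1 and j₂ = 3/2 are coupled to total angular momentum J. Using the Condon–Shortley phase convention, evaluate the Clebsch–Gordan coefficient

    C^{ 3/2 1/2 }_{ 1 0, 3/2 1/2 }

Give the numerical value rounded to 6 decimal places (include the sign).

triangle: 1!×1!×2!/5! = 2/120
(j±m)!: 1!×1!×2!×1!×2!×1! = 4
prefactor² = (2J+1)×Δ×N² = 4/15
  k=0: +1/(0!×1!×1!×2!×0!×0!) = 1/2
  k=1: −1/(1!×0!×0!×1!×1!×1!) = -1
Σ = -1/2  ⇒  CG² = 4/15×(-1/2)² = 1/15
CG = −√(1/15) = -0.258199

-0.258199  (= −√(1/15))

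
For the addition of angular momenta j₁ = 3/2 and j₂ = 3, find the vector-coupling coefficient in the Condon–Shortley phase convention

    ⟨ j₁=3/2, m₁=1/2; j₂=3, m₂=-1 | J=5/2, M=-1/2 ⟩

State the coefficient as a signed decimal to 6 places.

triangle: 2!*1!*4!/8! = 48/40320
(j±m)!: 2!*1!*2!*4!*2!*3! = 1152
prefactor² = (2J+1)*Δ*N² = 288/35
  k=0: +1/(0!*2!*1!*2!*0!*2!) = 1/8
  k=1: −1/(1!*1!*0!*1!*1!*3!) = -1/6
Σ = -1/24  ⇒  CG² = 288/35*(-1/24)² = 1/70
CG = −√(1/70) = -0.119523

-0.119523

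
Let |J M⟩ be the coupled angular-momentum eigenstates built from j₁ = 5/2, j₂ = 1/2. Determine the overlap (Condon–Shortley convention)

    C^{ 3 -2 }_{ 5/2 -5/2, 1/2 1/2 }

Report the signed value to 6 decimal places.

j₁+j₂−J=0  J+j₁−j₂=5  J−j₁+j₂=1  j₁+j₂+J+1=7
(j₁±m₁, j₂±m₂, J±M) = (0,5,1,0,1,5)
P² = 2400
sum k=0..0:
  [0] +1/120 = 1/120
S = 1/120
C² = P²·S² = 1/6 ; C = +0.408248

+√(1/6) = +0.408248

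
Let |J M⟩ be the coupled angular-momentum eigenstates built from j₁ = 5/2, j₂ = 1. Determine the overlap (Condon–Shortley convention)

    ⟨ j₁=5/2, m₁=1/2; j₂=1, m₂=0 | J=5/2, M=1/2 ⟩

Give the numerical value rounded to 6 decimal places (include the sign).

√[6·1!4!1!/7! · 3!2!1!1!3!2!] = √(144/35)
  +(−1)^0/∏(0,1,2,1,2,0)! = 1/4  (running 1/4)
  +(−1)^1/∏(1,0,1,0,3,1)! = -1/6  (running 1/12)
⟨..|..⟩ = √(144/35)·(1/12) = +0.169031

+0.169031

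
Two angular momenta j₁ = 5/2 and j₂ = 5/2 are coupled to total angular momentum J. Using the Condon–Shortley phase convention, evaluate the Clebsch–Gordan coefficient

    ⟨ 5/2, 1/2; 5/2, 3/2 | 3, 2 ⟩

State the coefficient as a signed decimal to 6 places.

-0.288675

triangle: 2!*3!*3!/9! = 72/362880
(j±m)!: 3!*2!*4!*1!*5!*1! = 34560
prefactor² = (2J+1)*Δ*N² = 48
  k=1: −1/(1!*1!*1!*3!*2!*0!) = -1/12
  k=2: +1/(2!*0!*0!*2!*3!*1!) = 1/24
Σ = -1/24  ⇒  CG² = 48*(-1/24)² = 1/12
CG = −√(1/12) = -0.288675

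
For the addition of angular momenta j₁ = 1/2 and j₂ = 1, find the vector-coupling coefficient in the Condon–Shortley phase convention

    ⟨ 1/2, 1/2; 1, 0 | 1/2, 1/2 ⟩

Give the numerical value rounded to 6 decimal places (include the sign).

√[2·1!0!1!/3! · 1!0!1!1!1!0!] = √(1/3)
  +(−1)^0/∏(0,1,0,1,0,0)! = 1  (running 1)
⟨..|..⟩ = √(1/3)·(1) = +0.577350

+√(1/3) ≈ +0.577350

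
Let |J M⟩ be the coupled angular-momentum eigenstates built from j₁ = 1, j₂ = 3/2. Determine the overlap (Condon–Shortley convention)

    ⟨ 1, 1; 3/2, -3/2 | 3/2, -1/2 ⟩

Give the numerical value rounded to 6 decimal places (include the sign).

j₁+j₂−J=1  J+j₁−j₂=1  J−j₁+j₂=2  j₁+j₂+J+1=5
(j₁±m₁, j₂±m₂, J±M) = (2,0,0,3,1,2)
P² = 8/5
sum k=0..0:
  [0] +1/2 = 1/2
S = 1/2
C² = P²·S² = 2/5 ; C = +0.632456

+0.632456  (= +√(2/5))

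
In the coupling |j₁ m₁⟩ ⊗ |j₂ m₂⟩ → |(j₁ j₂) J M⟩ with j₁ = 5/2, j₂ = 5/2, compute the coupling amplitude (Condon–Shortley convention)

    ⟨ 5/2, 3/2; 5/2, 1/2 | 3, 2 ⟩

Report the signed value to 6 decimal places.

−√(1/12) = -0.288675

j₁+j₂−J=2  J+j₁−j₂=3  J−j₁+j₂=3  j₁+j₂+J+1=9
(j₁±m₁, j₂±m₂, J±M) = (4,1,3,2,5,1)
P² = 48
sum k=0..1:
  [0] +1/24 = 1/24
  [1] −1/12 = -1/12
S = -1/24
C² = P²·S² = 1/12 ; C = -0.288675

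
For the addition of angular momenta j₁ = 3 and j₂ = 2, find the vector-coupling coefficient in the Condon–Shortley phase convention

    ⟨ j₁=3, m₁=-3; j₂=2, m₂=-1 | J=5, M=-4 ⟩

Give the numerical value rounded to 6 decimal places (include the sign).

+√(2/5) = +0.632456

√[11·0!6!4!/11! · 0!6!1!3!1!9!] = √(7464960)
  +(−1)^0/∏(0,0,6,1,0,3)! = 1/4320  (running 1/4320)
⟨..|..⟩ = √(7464960)·(1/4320) = +0.632456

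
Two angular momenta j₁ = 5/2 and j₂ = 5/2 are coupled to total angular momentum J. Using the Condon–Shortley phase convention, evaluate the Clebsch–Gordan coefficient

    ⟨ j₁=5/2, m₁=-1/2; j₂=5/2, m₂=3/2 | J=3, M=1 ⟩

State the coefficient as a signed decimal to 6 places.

triangle: 2!×3!×3!/9! = 72/362880
(j±m)!: 2!×3!×4!×1!×4!×2! = 13824
prefactor² = (2J+1)×Δ×N² = 96/5
  k=1: −1/(1!×1!×2!×3!×1!×0!) = -1/12
  k=2: +1/(2!×0!×1!×2!×2!×1!) = 1/8
Σ = 1/24  ⇒  CG² = 96/5×1/24² = 1/30
CG = +√(1/30) = +0.182574

+0.182574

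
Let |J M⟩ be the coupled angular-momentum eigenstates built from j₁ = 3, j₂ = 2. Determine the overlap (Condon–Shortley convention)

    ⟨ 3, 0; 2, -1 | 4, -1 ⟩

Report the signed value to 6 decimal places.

+√(3/14) ≈ +0.462910

√[9·1!5!3!/10! · 3!3!1!3!3!5!] = √(1944/7)
  +(−1)^0/∏(0,1,3,1,2,2)! = 1/24  (running 1/24)
  +(−1)^1/∏(1,0,2,0,3,3)! = -1/72  (running 1/36)
⟨..|..⟩ = √(1944/7)·(1/36) = +0.462910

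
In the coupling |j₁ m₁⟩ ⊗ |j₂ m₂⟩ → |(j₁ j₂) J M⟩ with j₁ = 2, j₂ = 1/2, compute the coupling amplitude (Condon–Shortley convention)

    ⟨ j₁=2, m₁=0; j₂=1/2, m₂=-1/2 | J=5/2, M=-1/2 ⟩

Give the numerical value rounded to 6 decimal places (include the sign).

j₁+j₂−J=0  J+j₁−j₂=4  J−j₁+j₂=1  j₁+j₂+J+1=6
(j₁±m₁, j₂±m₂, J±M) = (2,2,0,1,2,3)
P² = 48/5
sum k=0..0:
  [0] +1/4 = 1/4
S = 1/4
C² = P²·S² = 3/5 ; C = +0.774597

+0.774597  (= +√(3/5))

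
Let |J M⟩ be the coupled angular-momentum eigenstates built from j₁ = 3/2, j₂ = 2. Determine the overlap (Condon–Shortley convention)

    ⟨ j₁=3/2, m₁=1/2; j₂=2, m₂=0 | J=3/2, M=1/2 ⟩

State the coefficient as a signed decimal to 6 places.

triangle: 2!*1!*2!/6! = 4/720
(j±m)!: 2!*1!*2!*2!*2!*1! = 16
prefactor² = (2J+1)*Δ*N² = 16/45
  k=0: +1/(0!*2!*1!*2!*0!*0!) = 1/4
  k=1: −1/(1!*1!*0!*1!*1!*1!) = -1
Σ = -3/4  ⇒  CG² = 16/45*(-3/4)² = 1/5
CG = −√(1/5) = -0.447214

-0.447214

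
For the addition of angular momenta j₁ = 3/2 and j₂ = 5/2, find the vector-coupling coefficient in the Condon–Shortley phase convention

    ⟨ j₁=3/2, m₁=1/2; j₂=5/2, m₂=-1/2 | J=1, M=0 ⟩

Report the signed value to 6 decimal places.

-0.547723  (= −√(3/10))

triangle: 3!·0!·2!/6! = 12/720
(j±m)!: 2!·1!·2!·3!·1!·1! = 24
prefactor² = (2J+1)·Δ·N² = 6/5
  k=1: −1/(1!·2!·0!·1!·0!·1!) = -1/2
Σ = -1/2  ⇒  CG² = 6/5·(-1/2)² = 3/10
CG = −√(3/10) = -0.547723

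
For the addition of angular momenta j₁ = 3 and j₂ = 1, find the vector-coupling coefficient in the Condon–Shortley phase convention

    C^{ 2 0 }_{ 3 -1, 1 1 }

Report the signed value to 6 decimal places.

j₁+j₂−J=2  J+j₁−j₂=4  J−j₁+j₂=0  j₁+j₂+J+1=7
(j₁±m₁, j₂±m₂, J±M) = (2,4,2,0,2,2)
P² = 128/7
sum k=2..2:
  [2] +1/8 = 1/8
S = 1/8
C² = P²·S² = 2/7 ; C = +0.534522

+√(2/7) = +0.534522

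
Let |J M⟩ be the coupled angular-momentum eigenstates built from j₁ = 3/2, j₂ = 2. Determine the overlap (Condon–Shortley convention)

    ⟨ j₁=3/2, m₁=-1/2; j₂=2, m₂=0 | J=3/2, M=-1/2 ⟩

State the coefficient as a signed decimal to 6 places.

-0.447214  (= −√(1/5))

j₁+j₂−J=2  J+j₁−j₂=1  J−j₁+j₂=2  j₁+j₂+J+1=6
(j₁±m₁, j₂±m₂, J±M) = (1,2,2,2,1,2)
P² = 16/45
sum k=1..2:
  [1] −1/1 = -1
  [2] +1/4 = 1/4
S = -3/4
C² = P²·S² = 1/5 ; C = -0.447214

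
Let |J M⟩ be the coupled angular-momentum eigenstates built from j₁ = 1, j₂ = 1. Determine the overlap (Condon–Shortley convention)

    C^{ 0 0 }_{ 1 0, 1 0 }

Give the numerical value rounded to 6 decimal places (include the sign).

j₁+j₂−J=2  J+j₁−j₂=0  J−j₁+j₂=0  j₁+j₂+J+1=3
(j₁±m₁, j₂±m₂, J±M) = (1,1,1,1,0,0)
P² = 1/3
sum k=1..1:
  [1] −1/1 = -1
S = -1
C² = P²·S² = 1/3 ; C = -0.577350

-0.577350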